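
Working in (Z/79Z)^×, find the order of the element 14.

26

ord(14) | φ(79) = 79 − 1 = 78 = 2 · 3 · 13.
Divisors of 78: 1, 2, 3, 6, 13, 26, 39, 78.
Compute 14^d (mod 79) for the divisors d until we hit 1:
14^1 ≡ 14 (mod 79)
14^2 ≡ 38 (mod 79)
14^3 ≡ 58 (mod 79)
14^6 ≡ 46 (mod 79)
14^13 ≡ 78 (mod 79)
14^26 ≡ 1 (mod 79) ✓
The smallest such exponent is 26, so the order of 14 is 26.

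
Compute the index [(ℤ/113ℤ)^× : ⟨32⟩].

By Lagrange's theorem, ord_113(32) divides φ(113) = 113 − 1 = 112 = 2^4 · 7.
Divisors of 112: 1, 2, 4, 7, 8, 14, 16, 28, 56, 112.
Check 32^d mod 113 for each divisor in increasing order:
32^1 ≡ 32 (mod 113)
32^2 ≡ 7 (mod 113)
32^4 ≡ 49 (mod 113)
32^7 ≡ 15 (mod 113)
32^8 ≡ 28 (mod 113)
32^14 ≡ 112 (mod 113)
32^16 ≡ 106 (mod 113)
32^28 ≡ 1 (mod 113) ✓
So ord_113(32) = 28, hence |⟨32⟩| = 28.
Index = |(Z/113Z)^×| / |⟨32⟩| = 112 / 28 = 4.

4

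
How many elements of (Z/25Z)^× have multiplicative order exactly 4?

φ(25) = φ(5^2) = 5·(5−1) = 20 = 2^2 · 5.
Since (Z/25Z)^× is cyclic of order 20, the number of elements of order d is φ(d) when d | 20 and 0 otherwise.
4 = 2^2 divides 20, and φ(4) = 2.

2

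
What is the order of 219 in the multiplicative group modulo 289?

The order of 219 must divide φ(289) = φ(17^2) = 17·(17−1) = 272 = 2^4 · 17.
Divisors of 272: 1, 2, 4, 8, 16, 17, 34, 68, 136, 272.
Test each divisor d:
219^1 ≡ 219 (mod 289)
219^2 ≡ 276 (mod 289)
219^4 ≡ 169 (mod 289)
219^8 ≡ 239 (mod 289)
219^16 ≡ 188 (mod 289)
219^17 ≡ 134 (mod 289)
219^34 ≡ 38 (mod 289)
219^68 ≡ 288 (mod 289)
219^136 ≡ 1 (mod 289) ✓
The smallest such exponent is 136, so the order of 219 is 136.

136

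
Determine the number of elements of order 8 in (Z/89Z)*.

4

φ(89) = 89 − 1 = 88 = 2^3 · 11.
In a cyclic group of order 88, there are φ(d) elements of order d for each divisor d of 88, and zero for non-divisors.
8 = 2^3 divides 88, and φ(8) = 4.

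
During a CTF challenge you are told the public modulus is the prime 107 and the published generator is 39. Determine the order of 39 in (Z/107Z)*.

53

The order of 39 must divide φ(107) = 107 − 1 = 106 = 2 · 53.
Divisors of 106: 1, 2, 53, 106.
Check 39^d mod 107 for each divisor in increasing order:
39^1 ≡ 39 (mod 107)
39^2 ≡ 23 (mod 107)
39^53 ≡ 1 (mod 107) ✓
The smallest such exponent is 53, so the order of 39 is 53.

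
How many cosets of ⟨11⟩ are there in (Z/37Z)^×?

6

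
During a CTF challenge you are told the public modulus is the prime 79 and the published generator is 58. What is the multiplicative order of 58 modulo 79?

26

ord(58) | φ(79) = 79 − 1 = 78 = 2 · 3 · 13.
Divisors of 78: 1, 2, 3, 6, 13, 26, 39, 78.
Test each divisor d:
58^1 ≡ 58
58^2 ≡ 46
58^3 ≡ 61
58^6 ≡ 8
58^13 ≡ 78
58^26 ≡ 1
The smallest such exponent is 26, so the order of 58 is 26.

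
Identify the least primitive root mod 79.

3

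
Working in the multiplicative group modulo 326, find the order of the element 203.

9

The order of 203 must divide φ(326) = φ(2)·φ(163) = 1·162 = 162 = 2 · 3^4.
Divisors of 162: 1, 2, 3, 6, 9, 18, 27, 54, 81, 162.
Test each divisor d:
203^1 ≡ 203 (mod 326)
203^2 ≡ 133 (mod 326)
203^3 ≡ 267 (mod 326)
203^6 ≡ 221 (mod 326)
203^9 ≡ 1 (mod 326) ✓
Hence ord(203) = 9.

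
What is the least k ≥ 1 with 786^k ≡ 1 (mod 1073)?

Since 786 ∈ (Z/1073Z)^×, its order divides φ(1073) = φ(29·37) = (29−1)·(37−1) = 28·36 = 1008 = 2^4 · 3^2 · 7.
Divisors of 1008: 1, 2, 3, 4, 6, 7, 8, 9, 12, 14, 16, 18, 21, 24, 28, 36, 42, 48, 56, 63, 72, 84, 112, 126, 144, 168, 252, 336, 504, 1008.
Check 786^d mod 1073 for each divisor in increasing order:
786^1 ≡ 786 (mod 1073)
786^2 ≡ 821 (mod 1073)
786^3 ≡ 433 (mod 1073)
786^4 ≡ 197 (mod 1073)
786^6 ≡ 787 (mod 1073)
786^7 ≡ 534 (mod 1073)
786^8 ≡ 181 (mod 1073)
786^9 ≡ 630 (mod 1073)
786^12 ≡ 248 (mod 1073)
786^14 ≡ 811 (mod 1073)
786^16 ≡ 571 (mod 1073)
786^18 ≡ 963 (mod 1073)
786^21 ≡ 655 (mod 1073)
786^24 ≡ 343 (mod 1073)
786^28 ≡ 1045 (mod 1073)
786^36 ≡ 297 (mod 1073)
786^42 ≡ 898 (mod 1073)
786^48 ≡ 692 (mod 1073)
786^56 ≡ 784 (mod 1073)
786^63 ≡ 186 (mod 1073)
786^72 ≡ 223 (mod 1073)
786^84 ≡ 581 (mod 1073)
786^112 ≡ 900 (mod 1073)
786^126 ≡ 260 (mod 1073)
786^144 ≡ 371 (mod 1073)
786^168 ≡ 639 (mod 1073)
786^252 ≡ 1 (mod 1073) ✓
The smallest such exponent is 252, so the order of 786 is 252.

252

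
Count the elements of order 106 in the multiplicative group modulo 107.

52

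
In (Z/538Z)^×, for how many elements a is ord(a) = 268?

φ(538) = φ(2)·φ(269) = 1·268 = 268 = 2^2 · 67.
In a cyclic group of order 268, there are φ(d) elements of order d for each divisor d of 268, and zero for non-divisors.
268 = 2^2 · 67 divides 268, and φ(268) = 132.

132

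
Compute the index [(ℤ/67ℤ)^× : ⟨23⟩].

By Lagrange's theorem, ord_67(23) divides φ(67) = 67 − 1 = 66 = 2 · 3 · 11.
Divisors of 66: 1, 2, 3, 6, 11, 22, 33, 66.
Evaluate successive powers at the divisors of 66:
23^1 ≡ 23
23^2 ≡ 60
23^3 ≡ 40
23^6 ≡ 59
23^11 ≡ 29
23^22 ≡ 37
23^33 ≡ 1
So ord_67(23) = 33, hence |⟨23⟩| = 33.
[(Z/67Z)^× : ⟨23⟩] = 66/33 = 2.

2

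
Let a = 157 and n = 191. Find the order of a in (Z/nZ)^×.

190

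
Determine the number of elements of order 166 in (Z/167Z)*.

φ(167) = 167 − 1 = 166 = 2 · 83.
Since (Z/167Z)^× is cyclic of order 166, the number of elements of order d is φ(d) when d | 166 and 0 otherwise.
166 = 2 · 83 divides 166, and φ(166) = 82.

82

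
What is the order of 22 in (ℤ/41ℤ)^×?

40

By Lagrange's theorem, ord_41(22) divides φ(41) = 41 − 1 = 40 = 2^3 · 5.
Divisors of 40: 1, 2, 4, 5, 8, 10, 20, 40.
Test each divisor d:
22^1 ≡ 22
22^2 ≡ 33
22^4 ≡ 23
22^5 ≡ 14
22^8 ≡ 37
22^10 ≡ 32
22^20 ≡ 40
22^40 ≡ 1
Therefore the multiplicative order of 22 modulo 41 is 40.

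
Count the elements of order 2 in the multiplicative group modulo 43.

1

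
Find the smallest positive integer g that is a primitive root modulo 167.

5

φ(167) = 167 − 1 = 166 = 2 · 83.
g is a primitive root iff g^(166/q) ≢ 1 (mod 167) for each prime q ∈ {2, 83}.
g = 2: 2^83 ≡ 1 — hits 1, so not a primitive root.
g = 3: 3^83 ≡ 1 — hits 1, so not a primitive root.
g = 4: 4^83 ≡ 1 — hits 1, so not a primitive root.
g = 5: 5^83 ≡ 166; 5^2 ≡ 25 — none is 1, so 5 is a primitive root.
The smallest primitive root modulo 167 is 5.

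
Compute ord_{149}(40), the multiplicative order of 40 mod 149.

148

Since 40 ∈ (Z/149Z)^×, its order divides φ(149) = 149 − 1 = 148 = 2^2 · 37.
Divisors of 148: 1, 2, 4, 37, 74, 148.
Test each divisor d:
40^1 ≡ 40 (mod 149)
40^2 ≡ 110 (mod 149)
40^4 ≡ 31 (mod 149)
40^37 ≡ 44 (mod 149)
40^74 ≡ 148 (mod 149)
40^148 ≡ 1 (mod 149) ✓
Therefore the multiplicative order of 40 modulo 149 is 148.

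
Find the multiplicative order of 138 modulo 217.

Since 138 ∈ (Z/217Z)^×, its order divides φ(217) = φ(7·31) = (7−1)·(31−1) = 6·30 = 180 = 2^2 · 3^2 · 5.
Divisors of 180: 1, 2, 3, 4, 5, 6, 9, 10, 12, 15, 18, 20, 30, 36, 45, 60, 90, 180.
Compute 138^d (mod 217) for the divisors d until we hit 1:
138^1 ≡ 138
138^2 ≡ 165
138^3 ≡ 202
138^4 ≡ 100
138^5 ≡ 129
138^6 ≡ 8
138^9 ≡ 97
138^10 ≡ 149
138^12 ≡ 64
138^15 ≡ 125
138^18 ≡ 78
138^20 ≡ 67
138^30 ≡ 1
So ord_217(138) = 30.

30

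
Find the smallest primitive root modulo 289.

φ(289) = φ(17^2) = 17·(17−1) = 272 = 2^4 · 17.
Test candidates g = 2, 3, … against the prime factors q ∈ {2, 17} of φ(289): g is a generator iff g^(272/q) ≢ 1 for every such q.
g = 2: 2^136 ≡ 1 — hits 1, so not a primitive root.
g = 3: 3^136 ≡ 288; 3^16 ≡ 171 — none is 1, so 3 is a primitive root.
So 3 is the smallest generator of (Z/289Z)^×.

3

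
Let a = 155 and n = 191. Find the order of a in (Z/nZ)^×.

38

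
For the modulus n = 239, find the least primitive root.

φ(239) = 239 − 1 = 238 = 2 · 7 · 17.
Test candidates g = 2, 3, … against the prime factors q ∈ {2, 7, 17} of φ(239): g is a generator iff g^(238/q) ≢ 1 for every such q.
g = 2: 2^119 ≡ 1 — hits 1, so not a primitive root.
g = 3: 3^119 ≡ 1 — hits 1, so not a primitive root.
g = 4: 4^119 ≡ 1 — hits 1, so not a primitive root.
g = 5: 5^119 ≡ 1 — hits 1, so not a primitive root.
g = 6: 6^119 ≡ 1 — hits 1, so not a primitive root.
g = 7: 7^119 ≡ 238; 7^34 ≡ 24; 7^14 ≡ 211 — none is 1, so 7 is a primitive root.
So 7 is the smallest generator of (Z/239Z)^×.

7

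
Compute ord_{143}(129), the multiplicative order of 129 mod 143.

10

The order of 129 must divide φ(143) = φ(11·13) = (11−1)·(13−1) = 10·12 = 120 = 2^3 · 3 · 5.
Divisors of 120: 1, 2, 3, 4, 5, 6, 8, 10, 12, 15, 20, 24, 30, 40, 60, 120.
Evaluate successive powers at the divisors of 120:
129^1 ≡ 129
129^2 ≡ 53
129^3 ≡ 116
129^4 ≡ 92
129^5 ≡ 142
129^6 ≡ 14
129^8 ≡ 27
129^10 ≡ 1
So ord_143(129) = 10.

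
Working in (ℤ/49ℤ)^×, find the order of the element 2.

21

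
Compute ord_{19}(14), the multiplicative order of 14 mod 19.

The order of 14 must divide φ(19) = 19 − 1 = 18 = 2 · 3^2.
Divisors of 18: 1, 2, 3, 6, 9, 18.
Evaluate successive powers at the divisors of 18:
14^1 ≡ 14 (mod 19)
14^2 ≡ 6 (mod 19)
14^3 ≡ 8 (mod 19)
14^6 ≡ 7 (mod 19)
14^9 ≡ 18 (mod 19)
14^18 ≡ 1 (mod 19) ✓
So ord_19(14) = 18.

18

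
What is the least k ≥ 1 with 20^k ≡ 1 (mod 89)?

Since 20 ∈ (Z/89Z)^×, its order divides φ(89) = 89 − 1 = 88 = 2^3 · 11.
Divisors of 88: 1, 2, 4, 8, 11, 22, 44, 88.
Compute 20^d (mod 89) for the divisors d until we hit 1:
20^1 ≡ 20
20^2 ≡ 44
20^4 ≡ 67
20^8 ≡ 39
20^11 ≡ 55
20^22 ≡ 88
20^44 ≡ 1
The smallest such exponent is 44, so the order of 20 is 44.

44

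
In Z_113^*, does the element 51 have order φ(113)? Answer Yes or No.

φ(113) = 113 − 1 = 112 = 2^4 · 7.
It suffices to check that the order of 51 is not a proper divisor of 112: compute 51^(112/q) for q ∈ {2, 7}.
51^56 ≡ 1 (mod 113)  [q = 2: ≡ 1 ✗]
51^16 ≡ 30 (mod 113)  [q = 7: ≢ 1 ✓]
The check at q = 2 fails, so 51 generates a proper subgroup.

No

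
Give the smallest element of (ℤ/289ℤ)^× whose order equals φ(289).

φ(289) = φ(17^2) = 17·(17−1) = 272 = 2^4 · 17.
g is a primitive root iff g^(272/q) ≢ 1 (mod 289) for each prime q ∈ {2, 17}.
g = 2: 2^136 ≡ 1 — hits 1, so not a primitive root.
g = 3: 3^136 ≡ 288; 3^16 ≡ 171 — none is 1, so 3 is a primitive root.
So 3 is the smallest generator of (Z/289Z)^×.

3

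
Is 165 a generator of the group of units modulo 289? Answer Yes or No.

Yes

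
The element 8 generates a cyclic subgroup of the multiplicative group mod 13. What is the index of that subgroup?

3

The order of 8 must divide φ(13) = 13 − 1 = 12 = 2^2 · 3.
Divisors of 12: 1, 2, 3, 4, 6, 12.
Evaluate successive powers at the divisors of 12:
8^1 ≡ 8
8^2 ≡ 12
8^3 ≡ 5
8^4 ≡ 1
So ord_13(8) = 4, hence |⟨8⟩| = 4.
The index is φ(13) / ord(8) = 12 / 4 = 3.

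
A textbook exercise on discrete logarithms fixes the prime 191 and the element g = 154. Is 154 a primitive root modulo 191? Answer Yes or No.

φ(191) = 191 − 1 = 190 = 2 · 5 · 19.
154 is a primitive root mod 191 iff 154^(φ(191)/q) ≢ 1 for every prime q | φ(191), i.e. q ∈ {2, 5, 19}.
154^95 ≡ 1 (mod 191)  [q = 2: ≡ 1 ✗]
154^38 ≡ 1 (mod 191)  [q = 5: ≡ 1 ✗]
154^10 ≡ 125 (mod 191)  [q = 19: ≢ 1 ✓]
The check at q = 2 fails, so 154 generates a proper subgroup.

No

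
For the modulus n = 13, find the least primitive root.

2

φ(13) = 13 − 1 = 12 = 2^2 · 3.
Test candidates g = 2, 3, … against the prime factors q ∈ {2, 3} of φ(13): g is a generator iff g^(12/q) ≢ 1 for every such q.
g = 2: 2^6 ≡ 12; 2^4 ≡ 3 — none is 1, so 2 is a primitive root.
So 2 is the smallest generator of (Z/13Z)^×.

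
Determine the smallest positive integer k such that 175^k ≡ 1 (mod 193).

96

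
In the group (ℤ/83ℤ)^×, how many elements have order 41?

40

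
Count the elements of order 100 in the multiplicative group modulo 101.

φ(101) = 101 − 1 = 100 = 2^2 · 5^2.
In a cyclic group of order 100, there are φ(d) elements of order d for each divisor d of 100, and zero for non-divisors.
100 = 2^2 · 5^2 divides 100, and φ(100) = 40.

40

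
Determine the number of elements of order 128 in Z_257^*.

64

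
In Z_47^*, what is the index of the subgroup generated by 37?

2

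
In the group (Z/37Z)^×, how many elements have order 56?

φ(37) = 37 − 1 = 36 = 2^2 · 3^2.
Since (Z/37Z)^× is cyclic of order 36, the number of elements of order d is φ(d) when d | 36 and 0 otherwise.
Since 56 ∤ 36, the count is 0.

0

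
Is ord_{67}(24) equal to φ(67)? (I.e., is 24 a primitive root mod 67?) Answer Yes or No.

No

φ(67) = 67 − 1 = 66 = 2 · 3 · 11.
An element g generates (Z/67Z)^× iff g^(66/q) ≢ 1 (mod 67) for each prime q ∈ {2, 3, 11}.
24^33 ≡ 1 (mod 67)  [q = 2: ≡ 1 ✗]
24^22 ≡ 1 (mod 67)  [q = 3: ≡ 1 ✗]
24^6 ≡ 15 (mod 67)  [q = 11: ≢ 1 ✓]
The check at q = 2 fails, so 24 generates a proper subgroup.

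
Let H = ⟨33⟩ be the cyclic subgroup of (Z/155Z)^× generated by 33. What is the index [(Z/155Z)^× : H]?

6

Since 33 ∈ (Z/155Z)^×, its order divides φ(155) = φ(5·31) = (5−1)·(31−1) = 4·30 = 120 = 2^3 · 3 · 5.
Divisors of 120: 1, 2, 3, 4, 5, 6, 8, 10, 12, 15, 20, 24, 30, 40, 60, 120.
Check 33^d mod 155 for each divisor in increasing order:
33^1 ≡ 33
33^2 ≡ 4
33^3 ≡ 132
33^4 ≡ 16
33^5 ≡ 63
33^6 ≡ 64
33^8 ≡ 101
33^10 ≡ 94
33^12 ≡ 66
33^15 ≡ 32
33^20 ≡ 1
The order of 33 is 20, so the subgroup it generates has 20 elements.
Index = |(Z/155Z)^×| / |⟨33⟩| = 120 / 20 = 6.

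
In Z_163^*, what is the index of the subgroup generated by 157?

The order of 157 must divide φ(163) = 163 − 1 = 162 = 2 · 3^4.
Divisors of 162: 1, 2, 3, 6, 9, 18, 27, 54, 81, 162.
Compute 157^d (mod 163) for the divisors d until we hit 1:
157^1 ≡ 157 (mod 163)
157^2 ≡ 36 (mod 163)
157^3 ≡ 110 (mod 163)
157^6 ≡ 38 (mod 163)
157^9 ≡ 105 (mod 163)
157^18 ≡ 104 (mod 163)
157^27 ≡ 162 (mod 163)
157^54 ≡ 1 (mod 163) ✓
Thus |⟨157⟩| = ord(157) = 54.
The index is φ(163) / ord(157) = 162 / 54 = 3.

3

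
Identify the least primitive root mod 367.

6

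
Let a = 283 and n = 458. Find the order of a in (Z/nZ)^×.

76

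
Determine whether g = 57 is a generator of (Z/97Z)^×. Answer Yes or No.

φ(97) = 97 − 1 = 96 = 2^5 · 3.
Test 57^(96/q) mod 97 for each prime factor q of 96:
57^48 ≡ 96 (mod 97)  [q = 2: ≢ 1 ✓]
57^32 ≡ 35 (mod 97)  [q = 3: ≢ 1 ✓]
None equal 1, so ord_97(57) = 96: 57 is a primitive root.

Yes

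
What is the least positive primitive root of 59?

2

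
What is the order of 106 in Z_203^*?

The order of 106 must divide φ(203) = φ(7·29) = (7−1)·(29−1) = 6·28 = 168 = 2^3 · 3 · 7.
Divisors of 168: 1, 2, 3, 4, 6, 7, 8, 12, 14, 21, 24, 28, 42, 56, 84, 168.
Compute 106^d (mod 203) for the divisors d until we hit 1:
106^1 ≡ 106 (mod 203)
106^2 ≡ 71 (mod 203)
106^3 ≡ 15 (mod 203)
106^4 ≡ 169 (mod 203)
106^6 ≡ 22 (mod 203)
106^7 ≡ 99 (mod 203)
106^8 ≡ 141 (mod 203)
106^12 ≡ 78 (mod 203)
106^14 ≡ 57 (mod 203)
106^21 ≡ 162 (mod 203)
106^24 ≡ 197 (mod 203)
106^28 ≡ 1 (mod 203) ✓
Hence ord(106) = 28.

28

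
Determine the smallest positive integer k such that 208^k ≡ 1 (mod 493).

28

Since 208 ∈ (Z/493Z)^×, its order divides φ(493) = φ(17·29) = (17−1)·(29−1) = 16·28 = 448 = 2^6 · 7.
Divisors of 448: 1, 2, 4, 7, 8, 14, 16, 28, 32, 56, 64, 112, 224, 448.
Evaluate successive powers at the divisors of 448:
208^1 ≡ 208
208^2 ≡ 373
208^4 ≡ 103
208^7 ≡ 115
208^8 ≡ 256
208^14 ≡ 407
208^16 ≡ 460
208^28 ≡ 1
Hence ord(208) = 28.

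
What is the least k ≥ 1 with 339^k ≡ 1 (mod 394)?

49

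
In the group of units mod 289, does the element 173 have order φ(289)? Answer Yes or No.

Yes

φ(289) = φ(17^2) = 17·(17−1) = 272 = 2^4 · 17.
An element g generates (Z/289Z)^× iff g^(272/q) ≢ 1 (mod 289) for each prime q ∈ {2, 17}.
173^136 ≡ 288 (mod 289)  [q = 2: ≢ 1 ✓]
173^16 ≡ 18 (mod 289)  [q = 17: ≢ 1 ✓]
All checks pass, so 173 has order 272 and is a primitive root modulo 289.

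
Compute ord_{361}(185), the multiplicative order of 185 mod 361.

342

By Lagrange's theorem, ord_361(185) divides φ(361) = φ(19^2) = 19·(19−1) = 342 = 2 · 3^2 · 19.
Divisors of 342: 1, 2, 3, 6, 9, 18, 19, 38, 57, 114, 171, 342.
Evaluate successive powers at the divisors of 342:
185^1 ≡ 185
185^2 ≡ 291
185^3 ≡ 46
185^6 ≡ 311
185^9 ≡ 227
185^18 ≡ 267
185^19 ≡ 299
185^38 ≡ 234
185^57 ≡ 293
185^114 ≡ 292
185^171 ≡ 360
185^342 ≡ 1
The smallest such exponent is 342, so the order of 185 is 342.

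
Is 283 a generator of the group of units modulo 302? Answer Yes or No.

No

φ(302) = φ(2)·φ(151) = 1·150 = 150 = 2 · 3 · 5^2.
283 is a primitive root mod 302 iff 283^(φ(302)/q) ≢ 1 for every prime q | φ(302), i.e. q ∈ {2, 3, 5}.
283^75 ≡ 301 (mod 302)  [q = 2: ≢ 1 ✓]
283^50 ≡ 1 (mod 302)  [q = 3: ≡ 1 ✗]
283^30 ≡ 1 (mod 302)  [q = 5: ≡ 1 ✗]
283^50 ≡ 1 shows ord(283) | 50, strictly less than φ(302); not a primitive root.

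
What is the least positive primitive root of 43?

3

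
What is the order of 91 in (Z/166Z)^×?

Since 91 ∈ (Z/166Z)^×, its order divides φ(166) = φ(2)·φ(83) = 1·82 = 82 = 2 · 41.
Divisors of 82: 1, 2, 41, 82.
Evaluate successive powers at the divisors of 82:
91^1 ≡ 91 (mod 166)
91^2 ≡ 147 (mod 166)
91^41 ≡ 165 (mod 166)
91^82 ≡ 1 (mod 166) ✓
The smallest such exponent is 82, so the order of 91 is 82.

82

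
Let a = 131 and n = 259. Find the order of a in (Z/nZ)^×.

By Lagrange's theorem, ord_259(131) divides φ(259) = φ(7·37) = (7−1)·(37−1) = 6·36 = 216 = 2^3 · 3^3.
Divisors of 216: 1, 2, 3, 4, 6, 8, 9, 12, 18, 24, 27, 36, 54, 72, 108, 216.
Compute 131^d (mod 259) for the divisors d until we hit 1:
131^1 ≡ 131
131^2 ≡ 67
131^3 ≡ 230
131^4 ≡ 86
131^6 ≡ 64
131^8 ≡ 144
131^9 ≡ 216
131^12 ≡ 211
131^18 ≡ 36
131^24 ≡ 232
131^27 ≡ 6
131^36 ≡ 1
The smallest such exponent is 36, so the order of 131 is 36.

36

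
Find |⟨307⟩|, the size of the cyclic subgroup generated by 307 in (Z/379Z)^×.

ord(307) | φ(379) = 379 − 1 = 378 = 2 · 3^3 · 7.
Divisors of 378: 1, 2, 3, 6, 7, 9, 14, 18, 21, 27, 42, 54, 63, 126, 189, 378.
Evaluate successive powers at the divisors of 378:
307^1 ≡ 307
307^2 ≡ 257
307^3 ≡ 67
307^6 ≡ 320
307^7 ≡ 79
307^9 ≡ 216
307^14 ≡ 177
307^18 ≡ 39
307^21 ≡ 339
307^27 ≡ 86
307^42 ≡ 84
307^54 ≡ 195
307^63 ≡ 51
307^126 ≡ 327
307^189 ≡ 1
So ord_379(307) = 189.

189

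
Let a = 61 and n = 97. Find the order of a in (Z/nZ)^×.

The order of 61 must divide φ(97) = 97 − 1 = 96 = 2^5 · 3.
Divisors of 96: 1, 2, 3, 4, 6, 8, 12, 16, 24, 32, 48, 96.
Evaluate successive powers at the divisors of 96:
61^1 ≡ 61 (mod 97)
61^2 ≡ 35 (mod 97)
61^3 ≡ 1 (mod 97) ✓
The smallest such exponent is 3, so the order of 61 is 3.

3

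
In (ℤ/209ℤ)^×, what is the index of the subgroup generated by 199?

20

ord(199) | φ(209) = φ(11·19) = (11−1)·(19−1) = 10·18 = 180 = 2^2 · 3^2 · 5.
Divisors of 180: 1, 2, 3, 4, 5, 6, 9, 10, 12, 15, 18, 20, 30, 36, 45, 60, 90, 180.
Evaluate successive powers at the divisors of 180:
199^1 ≡ 199
199^2 ≡ 100
199^3 ≡ 45
199^4 ≡ 177
199^5 ≡ 111
199^6 ≡ 144
199^9 ≡ 1
Thus |⟨199⟩| = ord(199) = 9.
[(Z/209Z)^× : ⟨199⟩] = 180/9 = 20.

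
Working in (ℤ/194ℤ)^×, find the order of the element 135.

96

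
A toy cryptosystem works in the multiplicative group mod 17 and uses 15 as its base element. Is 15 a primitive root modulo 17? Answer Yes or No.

No

φ(17) = 17 − 1 = 16 = 2^4.
Test 15^(16/q) mod 17 for each prime factor q of 16:
15^8 ≡ 1 (mod 17)  [q = 2: ≡ 1 ✗]
15^8 ≡ 1 shows ord(15) | 8, strictly less than φ(17); not a primitive root.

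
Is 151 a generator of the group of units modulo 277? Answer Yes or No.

φ(277) = 277 − 1 = 276 = 2^2 · 3 · 23.
Test 151^(276/q) mod 277 for each prime factor q of 276:
151^138 ≡ 276 (mod 277)  [q = 2: ≢ 1 ✓]
151^92 ≡ 160 (mod 277)  [q = 3: ≢ 1 ✓]
151^12 ≡ 213 (mod 277)  [q = 23: ≢ 1 ✓]
Every test exponent gives a nontrivial residue, hence 151 generates the full group.

Yes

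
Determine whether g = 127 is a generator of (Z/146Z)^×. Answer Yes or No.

No

φ(146) = φ(2)·φ(73) = 1·72 = 72 = 2^3 · 3^2.
127 is a primitive root mod 146 iff 127^(φ(146)/q) ≢ 1 for every prime q | φ(146), i.e. q ∈ {2, 3}.
127^36 ≡ 1 (mod 146)  [q = 2: ≡ 1 ✗]
127^24 ≡ 137 (mod 146)  [q = 3: ≢ 1 ✓]
Since 127^36 ≡ 1, the order of 127 divides 36 < 72, so 127 is not a primitive root.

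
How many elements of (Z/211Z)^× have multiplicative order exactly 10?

4

φ(211) = 211 − 1 = 210 = 2 · 3 · 5 · 7.
(Z/211Z)^× is cyclic (|G| = 210); a cyclic group of order m has exactly φ(d) elements of each order d | m, and none otherwise.
10 = 2 · 5 divides 210, and φ(10) = 4.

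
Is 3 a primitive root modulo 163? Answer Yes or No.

Yes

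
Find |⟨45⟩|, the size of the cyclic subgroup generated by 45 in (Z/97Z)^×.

32

The order of 45 must divide φ(97) = 97 − 1 = 96 = 2^5 · 3.
Divisors of 96: 1, 2, 3, 4, 6, 8, 12, 16, 24, 32, 48, 96.
Evaluate successive powers at the divisors of 96:
45^1 ≡ 45 (mod 97)
45^2 ≡ 85 (mod 97)
45^3 ≡ 42 (mod 97)
45^4 ≡ 47 (mod 97)
45^6 ≡ 18 (mod 97)
45^8 ≡ 75 (mod 97)
45^12 ≡ 33 (mod 97)
45^16 ≡ 96 (mod 97)
45^24 ≡ 22 (mod 97)
45^32 ≡ 1 (mod 97) ✓
Hence ord(45) = 32.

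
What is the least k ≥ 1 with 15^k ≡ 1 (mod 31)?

10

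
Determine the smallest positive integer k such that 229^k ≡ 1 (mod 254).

By Lagrange's theorem, ord_254(229) divides φ(254) = φ(2)·φ(127) = 1·126 = 126 = 2 · 3^2 · 7.
Divisors of 126: 1, 2, 3, 6, 7, 9, 14, 18, 21, 42, 63, 126.
Test each divisor d:
229^1 ≡ 229 (mod 254)
229^2 ≡ 117 (mod 254)
229^3 ≡ 123 (mod 254)
229^6 ≡ 143 (mod 254)
229^7 ≡ 235 (mod 254)
229^9 ≡ 63 (mod 254)
229^14 ≡ 107 (mod 254)
229^18 ≡ 159 (mod 254)
229^21 ≡ 253 (mod 254)
229^42 ≡ 1 (mod 254) ✓
Therefore the multiplicative order of 229 modulo 254 is 42.

42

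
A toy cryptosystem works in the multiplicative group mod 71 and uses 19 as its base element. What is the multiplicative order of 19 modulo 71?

35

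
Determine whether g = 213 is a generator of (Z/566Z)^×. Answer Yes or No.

φ(566) = φ(2)·φ(283) = 1·282 = 282 = 2 · 3 · 47.
An element g generates (Z/566Z)^× iff g^(282/q) ≢ 1 (mod 566) for each prime q ∈ {2, 3, 47}.
213^141 ≡ 565 (mod 566)  [q = 2: ≢ 1 ✓]
213^94 ≡ 521 (mod 566)  [q = 3: ≢ 1 ✓]
213^6 ≡ 299 (mod 566)  [q = 47: ≢ 1 ✓]
All checks pass, so 213 has order 282 and is a primitive root modulo 566.

Yes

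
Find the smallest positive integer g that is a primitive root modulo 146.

φ(146) = φ(2)·φ(73) = 1·72 = 72 = 2^3 · 3^2.
g is a primitive root iff g^(72/q) ≢ 1 (mod 146) for each prime q ∈ {2, 3}.
g = 2: gcd(2, 146) = 2 > 1, not a unit — skip.
g = 3: 3^36 ≡ 1 — hits 1, so not a primitive root.
g = 4: gcd(4, 146) = 2 > 1, not a unit — skip.
g = 5: 5^36 ≡ 145; 5^24 ≡ 81 — none is 1, so 5 is a primitive root.
The smallest primitive root modulo 146 is 5.

5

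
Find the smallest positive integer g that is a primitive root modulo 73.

φ(73) = 73 − 1 = 72 = 2^3 · 3^2.
g is a primitive root iff g^(72/q) ≢ 1 (mod 73) for each prime q ∈ {2, 3}.
g = 2: 2^36 ≡ 1 — hits 1, so not a primitive root.
g = 3: 3^36 ≡ 1 — hits 1, so not a primitive root.
g = 4: 4^36 ≡ 1 — hits 1, so not a primitive root.
g = 5: 5^36 ≡ 72; 5^24 ≡ 8 — none is 1, so 5 is a primitive root.
Hence the least primitive root of 73 is 5.

5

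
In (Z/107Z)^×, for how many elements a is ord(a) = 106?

φ(107) = 107 − 1 = 106 = 2 · 53.
(Z/107Z)^× is cyclic (|G| = 106); a cyclic group of order m has exactly φ(d) elements of each order d | m, and none otherwise.
106 = 2 · 53 divides 106, and φ(106) = 52.

52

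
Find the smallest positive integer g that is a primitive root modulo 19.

φ(19) = 19 − 1 = 18 = 2 · 3^2.
g is a primitive root iff g^(18/q) ≢ 1 (mod 19) for each prime q ∈ {2, 3}.
g = 2: 2^9 ≡ 18; 2^6 ≡ 7 — none is 1, so 2 is a primitive root.
Hence the least primitive root of 19 is 2.

2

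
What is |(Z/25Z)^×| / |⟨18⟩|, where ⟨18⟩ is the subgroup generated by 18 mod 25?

ord(18) | φ(25) = φ(5^2) = 5·(5−1) = 20 = 2^2 · 5.
Divisors of 20: 1, 2, 4, 5, 10, 20.
Test each divisor d:
18^1 ≡ 18
18^2 ≡ 24
18^4 ≡ 1
The order of 18 is 4, so the subgroup it generates has 4 elements.
[(Z/25Z)^× : ⟨18⟩] = 20/4 = 5.

5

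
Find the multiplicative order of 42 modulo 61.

ord(42) | φ(61) = 61 − 1 = 60 = 2^2 · 3 · 5.
Divisors of 60: 1, 2, 3, 4, 5, 6, 10, 12, 15, 20, 30, 60.
Test each divisor d:
42^1 ≡ 42 (mod 61)
42^2 ≡ 56 (mod 61)
42^3 ≡ 34 (mod 61)
42^4 ≡ 25 (mod 61)
42^5 ≡ 13 (mod 61)
42^6 ≡ 58 (mod 61)
42^10 ≡ 47 (mod 61)
42^12 ≡ 9 (mod 61)
42^15 ≡ 1 (mod 61) ✓
The smallest such exponent is 15, so the order of 42 is 15.

15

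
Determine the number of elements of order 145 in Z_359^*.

0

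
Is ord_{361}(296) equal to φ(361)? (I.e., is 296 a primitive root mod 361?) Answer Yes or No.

No

φ(361) = φ(19^2) = 19·(19−1) = 342 = 2 · 3^2 · 19.
Test 296^(342/q) mod 361 for each prime factor q of 342:
296^171 ≡ 1 (mod 361)  [q = 2: ≡ 1 ✗]
296^114 ≡ 1 (mod 361)  [q = 3: ≡ 1 ✗]
296^18 ≡ 210 (mod 361)  [q = 19: ≢ 1 ✓]
296^171 ≡ 1 shows ord(296) | 171, strictly less than φ(361); not a primitive root.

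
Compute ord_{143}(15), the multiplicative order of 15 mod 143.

60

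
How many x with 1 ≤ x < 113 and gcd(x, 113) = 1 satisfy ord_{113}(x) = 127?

0

φ(113) = 113 − 1 = 112 = 2^4 · 7.
Since (Z/113Z)^× is cyclic of order 112, the number of elements of order d is φ(d) when d | 112 and 0 otherwise.
127 does not divide 112, so no element of (Z/113Z)^× has order 127.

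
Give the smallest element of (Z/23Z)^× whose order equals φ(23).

φ(23) = 23 − 1 = 22 = 2 · 11.
Test candidates g = 2, 3, … against the prime factors q ∈ {2, 11} of φ(23): g is a generator iff g^(22/q) ≢ 1 for every such q.
g = 2: 2^11 ≡ 1 — hits 1, so not a primitive root.
g = 3: 3^11 ≡ 1 — hits 1, so not a primitive root.
g = 4: 4^11 ≡ 1 — hits 1, so not a primitive root.
g = 5: 5^11 ≡ 22; 5^2 ≡ 2 — none is 1, so 5 is a primitive root.
The smallest primitive root modulo 23 is 5.

5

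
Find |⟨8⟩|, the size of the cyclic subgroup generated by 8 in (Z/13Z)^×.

The order of 8 must divide φ(13) = 13 − 1 = 12 = 2^2 · 3.
Divisors of 12: 1, 2, 3, 4, 6, 12.
Evaluate successive powers at the divisors of 12:
8^1 ≡ 8 (mod 13)
8^2 ≡ 12 (mod 13)
8^3 ≡ 5 (mod 13)
8^4 ≡ 1 (mod 13) ✓
The smallest such exponent is 4, so the order of 8 is 4.

4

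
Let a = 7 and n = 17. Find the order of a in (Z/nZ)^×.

16

ord(7) | φ(17) = 17 − 1 = 16 = 2^4.
Divisors of 16: 1, 2, 4, 8, 16.
Compute 7^d (mod 17) for the divisors d until we hit 1:
7^1 ≡ 7 (mod 17)
7^2 ≡ 15 (mod 17)
7^4 ≡ 4 (mod 17)
7^8 ≡ 16 (mod 17)
7^16 ≡ 1 (mod 17) ✓
Hence ord(7) = 16.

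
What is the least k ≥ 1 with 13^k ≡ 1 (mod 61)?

3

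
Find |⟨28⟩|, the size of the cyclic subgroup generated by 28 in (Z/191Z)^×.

ord(28) | φ(191) = 191 − 1 = 190 = 2 · 5 · 19.
Divisors of 190: 1, 2, 5, 10, 19, 38, 95, 190.
Check 28^d mod 191 for each divisor in increasing order:
28^1 ≡ 28
28^2 ≡ 20
28^5 ≡ 122
28^10 ≡ 177
28^19 ≡ 7
28^38 ≡ 49
28^95 ≡ 190
28^190 ≡ 1
Hence ord(28) = 190.

190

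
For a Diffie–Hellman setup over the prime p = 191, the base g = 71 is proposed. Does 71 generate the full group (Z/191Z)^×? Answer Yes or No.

φ(191) = 191 − 1 = 190 = 2 · 5 · 19.
An element g generates (Z/191Z)^× iff g^(190/q) ≢ 1 (mod 191) for each prime q ∈ {2, 5, 19}.
71^95 ≡ 190 (mod 191)  [q = 2: ≢ 1 ✓]
71^38 ≡ 109 (mod 191)  [q = 5: ≢ 1 ✓]
71^10 ≡ 36 (mod 191)  [q = 19: ≢ 1 ✓]
Every test exponent gives a nontrivial residue, hence 71 generates the full group.

Yes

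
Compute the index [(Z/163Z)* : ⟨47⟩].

2

ord(47) | φ(163) = 163 − 1 = 162 = 2 · 3^4.
Divisors of 162: 1, 2, 3, 6, 9, 18, 27, 54, 81, 162.
Compute 47^d (mod 163) for the divisors d until we hit 1:
47^1 ≡ 47 (mod 163)
47^2 ≡ 90 (mod 163)
47^3 ≡ 155 (mod 163)
47^6 ≡ 64 (mod 163)
47^9 ≡ 140 (mod 163)
47^18 ≡ 40 (mod 163)
47^27 ≡ 58 (mod 163)
47^54 ≡ 104 (mod 163)
47^81 ≡ 1 (mod 163) ✓
The order of 47 is 81, so the subgroup it generates has 81 elements.
The index is φ(163) / ord(47) = 162 / 81 = 2.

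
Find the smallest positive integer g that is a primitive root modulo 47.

5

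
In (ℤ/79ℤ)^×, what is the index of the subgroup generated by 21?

The order of 21 must divide φ(79) = 79 − 1 = 78 = 2 · 3 · 13.
Divisors of 78: 1, 2, 3, 6, 13, 26, 39, 78.
Test each divisor d:
21^1 ≡ 21
21^2 ≡ 46
21^3 ≡ 18
21^6 ≡ 8
21^13 ≡ 1
Thus |⟨21⟩| = ord(21) = 13.
Index = |(Z/79Z)^×| / |⟨21⟩| = 78 / 13 = 6.

6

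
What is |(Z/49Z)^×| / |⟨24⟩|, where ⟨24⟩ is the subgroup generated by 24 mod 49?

By Lagrange's theorem, ord_49(24) divides φ(49) = φ(7^2) = 7·(7−1) = 42 = 2 · 3 · 7.
Divisors of 42: 1, 2, 3, 6, 7, 14, 21, 42.
Compute 24^d (mod 49) for the divisors d until we hit 1:
24^1 ≡ 24 (mod 49)
24^2 ≡ 37 (mod 49)
24^3 ≡ 6 (mod 49)
24^6 ≡ 36 (mod 49)
24^7 ≡ 31 (mod 49)
24^14 ≡ 30 (mod 49)
24^21 ≡ 48 (mod 49)
24^42 ≡ 1 (mod 49) ✓
The order of 24 is 42, so the subgroup it generates has 42 elements.
[(Z/49Z)^× : ⟨24⟩] = 42/42 = 1.

1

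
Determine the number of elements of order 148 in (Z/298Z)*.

72

φ(298) = φ(2)·φ(149) = 1·148 = 148 = 2^2 · 37.
In a cyclic group of order 148, there are φ(d) elements of order d for each divisor d of 148, and zero for non-divisors.
148 = 2^2 · 37 divides 148, and φ(148) = 72.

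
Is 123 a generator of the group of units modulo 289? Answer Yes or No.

No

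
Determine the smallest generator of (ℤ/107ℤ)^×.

2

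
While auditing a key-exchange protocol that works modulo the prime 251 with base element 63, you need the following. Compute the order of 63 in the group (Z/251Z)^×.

Since 63 ∈ (Z/251Z)^×, its order divides φ(251) = 251 − 1 = 250 = 2 · 5^3.
Divisors of 250: 1, 2, 5, 10, 25, 50, 125, 250.
Evaluate successive powers at the divisors of 250:
63^1 ≡ 63 (mod 251)
63^2 ≡ 204 (mod 251)
63^5 ≡ 113 (mod 251)
63^10 ≡ 219 (mod 251)
63^25 ≡ 1 (mod 251) ✓
The smallest such exponent is 25, so the order of 63 is 25.

25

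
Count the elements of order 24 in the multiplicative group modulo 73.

8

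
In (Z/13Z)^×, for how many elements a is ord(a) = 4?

2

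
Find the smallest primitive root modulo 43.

3

φ(43) = 43 − 1 = 42 = 2 · 3 · 7.
g is a primitive root iff g^(42/q) ≢ 1 (mod 43) for each prime q ∈ {2, 3, 7}.
g = 2: 2^21 ≡ 42; 2^14 ≡ 1 — hits 1, so not a primitive root.
g = 3: 3^21 ≡ 42; 3^14 ≡ 36; 3^6 ≡ 41 — none is 1, so 3 is a primitive root.
So 3 is the smallest generator of (Z/43Z)^×.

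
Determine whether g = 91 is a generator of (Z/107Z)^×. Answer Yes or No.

φ(107) = 107 − 1 = 106 = 2 · 53.
It suffices to check that the order of 91 is not a proper divisor of 106: compute 91^(106/q) for q ∈ {2, 53}.
91^53 ≡ 106 (mod 107)  [q = 2: ≢ 1 ✓]
91^2 ≡ 42 (mod 107)  [q = 53: ≢ 1 ✓]
None equal 1, so ord_107(91) = 106: 91 is a primitive root.

Yes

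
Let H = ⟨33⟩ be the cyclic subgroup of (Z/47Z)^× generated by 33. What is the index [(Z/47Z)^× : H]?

1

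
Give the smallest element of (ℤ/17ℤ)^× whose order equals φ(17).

3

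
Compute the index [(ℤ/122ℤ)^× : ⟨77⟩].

Since 77 ∈ (Z/122Z)^×, its order divides φ(122) = φ(2)·φ(61) = 1·60 = 60 = 2^2 · 3 · 5.
Divisors of 60: 1, 2, 3, 4, 5, 6, 10, 12, 15, 20, 30, 60.
Compute 77^d (mod 122) for the divisors d until we hit 1:
77^1 ≡ 77
77^2 ≡ 73
77^3 ≡ 9
77^4 ≡ 83
77^5 ≡ 47
77^6 ≡ 81
77^10 ≡ 13
77^12 ≡ 95
77^15 ≡ 1
Thus |⟨77⟩| = ord(77) = 15.
[(Z/122Z)^× : ⟨77⟩] = 60/15 = 4.

4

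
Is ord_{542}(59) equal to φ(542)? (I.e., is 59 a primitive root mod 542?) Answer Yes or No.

Yes

φ(542) = φ(2)·φ(271) = 1·270 = 270 = 2 · 3^3 · 5.
It suffices to check that the order of 59 is not a proper divisor of 270: compute 59^(270/q) for q ∈ {2, 3, 5}.
59^135 ≡ 541 (mod 542)  [q = 2: ≢ 1 ✓]
59^90 ≡ 513 (mod 542)  [q = 3: ≢ 1 ✓]
59^54 ≡ 515 (mod 542)  [q = 5: ≢ 1 ✓]
All checks pass, so 59 has order 270 and is a primitive root modulo 542.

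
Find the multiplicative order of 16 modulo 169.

39

By Lagrange's theorem, ord_169(16) divides φ(169) = φ(13^2) = 13·(13−1) = 156 = 2^2 · 3 · 13.
Divisors of 156: 1, 2, 3, 4, 6, 12, 13, 26, 39, 52, 78, 156.
Compute 16^d (mod 169) for the divisors d until we hit 1:
16^1 ≡ 16 (mod 169)
16^2 ≡ 87 (mod 169)
16^3 ≡ 40 (mod 169)
16^4 ≡ 133 (mod 169)
16^6 ≡ 79 (mod 169)
16^12 ≡ 157 (mod 169)
16^13 ≡ 146 (mod 169)
16^26 ≡ 22 (mod 169)
16^39 ≡ 1 (mod 169) ✓
Hence ord(16) = 39.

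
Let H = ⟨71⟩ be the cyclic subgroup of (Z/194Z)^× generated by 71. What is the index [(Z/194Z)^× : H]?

1

Since 71 ∈ (Z/194Z)^×, its order divides φ(194) = φ(2)·φ(97) = 1·96 = 96 = 2^5 · 3.
Divisors of 96: 1, 2, 3, 4, 6, 8, 12, 16, 24, 32, 48, 96.
Compute 71^d (mod 194) for the divisors d until we hit 1:
71^1 ≡ 71
71^2 ≡ 191
71^3 ≡ 175
71^4 ≡ 9
71^6 ≡ 167
71^8 ≡ 81
71^12 ≡ 147
71^16 ≡ 159
71^24 ≡ 75
71^32 ≡ 61
71^48 ≡ 193
71^96 ≡ 1
The order of 71 is 96, so the subgroup it generates has 96 elements.
Index = |(Z/194Z)^×| / |⟨71⟩| = 96 / 96 = 1.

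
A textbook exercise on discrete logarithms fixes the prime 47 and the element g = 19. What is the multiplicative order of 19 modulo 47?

46

The order of 19 must divide φ(47) = 47 − 1 = 46 = 2 · 23.
Divisors of 46: 1, 2, 23, 46.
Test each divisor d:
19^1 ≡ 19 (mod 47)
19^2 ≡ 32 (mod 47)
19^23 ≡ 46 (mod 47)
19^46 ≡ 1 (mod 47) ✓
Hence ord(19) = 46.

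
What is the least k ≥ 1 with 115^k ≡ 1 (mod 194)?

The order of 115 must divide φ(194) = φ(2)·φ(97) = 1·96 = 96 = 2^5 · 3.
Divisors of 96: 1, 2, 3, 4, 6, 8, 12, 16, 24, 32, 48, 96.
Compute 115^d (mod 194) for the divisors d until we hit 1:
115^1 ≡ 115 (mod 194)
115^2 ≡ 33 (mod 194)
115^3 ≡ 109 (mod 194)
115^4 ≡ 119 (mod 194)
115^6 ≡ 47 (mod 194)
115^8 ≡ 193 (mod 194)
115^12 ≡ 75 (mod 194)
115^16 ≡ 1 (mod 194) ✓
Hence ord(115) = 16.

16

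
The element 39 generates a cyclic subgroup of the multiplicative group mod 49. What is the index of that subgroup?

Since 39 ∈ (Z/49Z)^×, its order divides φ(49) = φ(7^2) = 7·(7−1) = 42 = 2 · 3 · 7.
Divisors of 42: 1, 2, 3, 6, 7, 14, 21, 42.
Compute 39^d (mod 49) for the divisors d until we hit 1:
39^1 ≡ 39 (mod 49)
39^2 ≡ 2 (mod 49)
39^3 ≡ 29 (mod 49)
39^6 ≡ 8 (mod 49)
39^7 ≡ 18 (mod 49)
39^14 ≡ 30 (mod 49)
39^21 ≡ 1 (mod 49) ✓
The order of 39 is 21, so the subgroup it generates has 21 elements.
[(Z/49Z)^× : ⟨39⟩] = 42/21 = 2.

2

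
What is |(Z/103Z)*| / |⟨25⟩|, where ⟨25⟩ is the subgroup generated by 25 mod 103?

Since 25 ∈ (Z/103Z)^×, its order divides φ(103) = 103 − 1 = 102 = 2 · 3 · 17.
Divisors of 102: 1, 2, 3, 6, 17, 34, 51, 102.
Compute 25^d (mod 103) for the divisors d until we hit 1:
25^1 ≡ 25
25^2 ≡ 7
25^3 ≡ 72
25^6 ≡ 34
25^17 ≡ 56
25^34 ≡ 46
25^51 ≡ 1
The order of 25 is 51, so the subgroup it generates has 51 elements.
The index is φ(103) / ord(25) = 102 / 51 = 2.

2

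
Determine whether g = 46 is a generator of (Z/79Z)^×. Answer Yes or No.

φ(79) = 79 − 1 = 78 = 2 · 3 · 13.
46 is a primitive root mod 79 iff 46^(φ(79)/q) ≢ 1 for every prime q | φ(79), i.e. q ∈ {2, 3, 13}.
46^39 ≡ 1 (mod 79)  [q = 2: ≡ 1 ✗]
46^26 ≡ 1 (mod 79)  [q = 3: ≡ 1 ✗]
46^6 ≡ 64 (mod 79)  [q = 13: ≢ 1 ✓]
The check at q = 2 fails, so 46 generates a proper subgroup.

No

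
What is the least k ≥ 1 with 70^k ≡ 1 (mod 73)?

12

ord(70) | φ(73) = 73 − 1 = 72 = 2^3 · 3^2.
Divisors of 72: 1, 2, 3, 4, 6, 8, 9, 12, 18, 24, 36, 72.
Evaluate successive powers at the divisors of 72:
70^1 ≡ 70 (mod 73)
70^2 ≡ 9 (mod 73)
70^3 ≡ 46 (mod 73)
70^4 ≡ 8 (mod 73)
70^6 ≡ 72 (mod 73)
70^8 ≡ 64 (mod 73)
70^9 ≡ 27 (mod 73)
70^12 ≡ 1 (mod 73) ✓
The smallest such exponent is 12, so the order of 70 is 12.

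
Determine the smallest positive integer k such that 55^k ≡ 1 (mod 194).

32

By Lagrange's theorem, ord_194(55) divides φ(194) = φ(2)·φ(97) = 1·96 = 96 = 2^5 · 3.
Divisors of 96: 1, 2, 3, 4, 6, 8, 12, 16, 24, 32, 48, 96.
Evaluate successive powers at the divisors of 96:
55^1 ≡ 55 (mod 194)
55^2 ≡ 115 (mod 194)
55^3 ≡ 117 (mod 194)
55^4 ≡ 33 (mod 194)
55^6 ≡ 109 (mod 194)
55^8 ≡ 119 (mod 194)
55^12 ≡ 47 (mod 194)
55^16 ≡ 193 (mod 194)
55^24 ≡ 75 (mod 194)
55^32 ≡ 1 (mod 194) ✓
Therefore the multiplicative order of 55 modulo 194 is 32.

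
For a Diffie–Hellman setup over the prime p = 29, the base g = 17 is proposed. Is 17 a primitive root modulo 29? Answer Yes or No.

φ(29) = 29 − 1 = 28 = 2^2 · 7.
Test 17^(28/q) mod 29 for each prime factor q of 28:
17^14 ≡ 28 (mod 29)  [q = 2: ≢ 1 ✓]
17^4 ≡ 1 (mod 29)  [q = 7: ≡ 1 ✗]
17^4 ≡ 1 shows ord(17) | 4, strictly less than φ(29); not a primitive root.

No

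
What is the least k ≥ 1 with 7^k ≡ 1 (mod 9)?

3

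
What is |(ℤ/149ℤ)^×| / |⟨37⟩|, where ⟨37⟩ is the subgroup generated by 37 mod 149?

4

ord(37) | φ(149) = 149 − 1 = 148 = 2^2 · 37.
Divisors of 148: 1, 2, 4, 37, 74, 148.
Compute 37^d (mod 149) for the divisors d until we hit 1:
37^1 ≡ 37 (mod 149)
37^2 ≡ 28 (mod 149)
37^4 ≡ 39 (mod 149)
37^37 ≡ 1 (mod 149) ✓
So ord_149(37) = 37, hence |⟨37⟩| = 37.
[(Z/149Z)^× : ⟨37⟩] = 148/37 = 4.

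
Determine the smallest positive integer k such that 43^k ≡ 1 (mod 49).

7

ord(43) | φ(49) = φ(7^2) = 7·(7−1) = 42 = 2 · 3 · 7.
Divisors of 42: 1, 2, 3, 6, 7, 14, 21, 42.
Check 43^d mod 49 for each divisor in increasing order:
43^1 ≡ 43 (mod 49)
43^2 ≡ 36 (mod 49)
43^3 ≡ 29 (mod 49)
43^6 ≡ 8 (mod 49)
43^7 ≡ 1 (mod 49) ✓
Hence ord(43) = 7.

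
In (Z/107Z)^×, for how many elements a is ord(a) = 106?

φ(107) = 107 − 1 = 106 = 2 · 53.
Since (Z/107Z)^× is cyclic of order 106, the number of elements of order d is φ(d) when d | 106 and 0 otherwise.
106 = 2 · 53 divides 106, and φ(106) = 52.

52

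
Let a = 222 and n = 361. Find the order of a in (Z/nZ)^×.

342

By Lagrange's theorem, ord_361(222) divides φ(361) = φ(19^2) = 19·(19−1) = 342 = 2 · 3^2 · 19.
Divisors of 342: 1, 2, 3, 6, 9, 18, 19, 38, 57, 114, 171, 342.
Test each divisor d:
222^1 ≡ 222
222^2 ≡ 188
222^3 ≡ 221
222^6 ≡ 106
222^9 ≡ 322
222^18 ≡ 77
222^19 ≡ 127
222^38 ≡ 245
222^57 ≡ 69
222^114 ≡ 68
222^171 ≡ 360
222^342 ≡ 1
Therefore the multiplicative order of 222 modulo 361 is 342.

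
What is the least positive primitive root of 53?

2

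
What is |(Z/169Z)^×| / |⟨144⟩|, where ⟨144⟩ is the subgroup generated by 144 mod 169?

Since 144 ∈ (Z/169Z)^×, its order divides φ(169) = φ(13^2) = 13·(13−1) = 156 = 2^2 · 3 · 13.
Divisors of 156: 1, 2, 3, 4, 6, 12, 13, 26, 39, 52, 78, 156.
Evaluate successive powers at the divisors of 156:
144^1 ≡ 144 (mod 169)
144^2 ≡ 118 (mod 169)
144^3 ≡ 92 (mod 169)
144^4 ≡ 66 (mod 169)
144^6 ≡ 14 (mod 169)
144^12 ≡ 27 (mod 169)
144^13 ≡ 1 (mod 169) ✓
So ord_169(144) = 13, hence |⟨144⟩| = 13.
Index = |(Z/169Z)^×| / |⟨144⟩| = 156 / 13 = 12.

12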